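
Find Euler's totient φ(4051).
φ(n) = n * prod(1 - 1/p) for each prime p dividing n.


4051 = 4051
Prime factors: 4051
φ(4051) = 4051 × (1-1/4051)
= 4051 × 4050/4051 = 4050

φ(4051) = 4050


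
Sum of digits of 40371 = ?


4 + 0 + 3 + 7 + 1 = 15


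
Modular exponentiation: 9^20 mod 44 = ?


9^1 mod 44 = 9
9^2 mod 44 = 37
9^3 mod 44 = 25
9^4 mod 44 = 5
9^5 mod 44 = 1
9^6 mod 44 = 9
9^7 mod 44 = 37
9^8 mod 44 = 25
9^9 mod 44 = 5
9^10 mod 44 = 1
9^11 mod 44 = 9
9^12 mod 44 = 37
9^13 mod 44 = 25
9^14 mod 44 = 5
9^15 mod 44 = 1
9^16 mod 44 = 9
9^17 mod 44 = 37
9^18 mod 44 = 25
9^19 mod 44 = 5
9^20 mod 44 = 1


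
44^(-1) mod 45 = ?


Use the extended Euclidean algorithm on (45, 44); each row r = 45*s + 44*t:
r=45, s=1, t=0
r=44, s=0, t=1
q=1: r=1, s=1, t=-1   [45*(1) + 44*(-1) = 1]
q=44: r=0, s=-44, t=45   [45*(-44) + 44*(45) = 0]
GCD = 1 with t = -1, so 44*(-1) ≡ 1 (mod 45)
Inverse = -1 mod 45 = 44
Check: 44 * 44 = 1936 ≡ 1 (mod 45)

44^(-1) ≡ 44 (mod 45)


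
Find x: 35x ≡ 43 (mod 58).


GCD(35, 58) = 1, unique solution
a^(-1) mod 58 = 5
x = 5 * 43 mod 58 = 41

x ≡ 41 (mod 58)


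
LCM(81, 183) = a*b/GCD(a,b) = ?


GCD(81, 183) = 3
LCM = 81*183/3 = 14823/3 = 4941

LCM = 4941


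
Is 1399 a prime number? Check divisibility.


Check divisors up to sqrt(1399) = 37.4032
No divisors found.
1399 is prime.

Yes, 1399 is prime


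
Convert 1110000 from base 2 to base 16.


1110000 (base 2) = 112 (decimal)
112 (decimal) = 70 (base 16)


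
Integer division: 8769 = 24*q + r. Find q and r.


8769 = 24 * 365 + 9
Check: 8760 + 9 = 8769

q = 365, r = 9


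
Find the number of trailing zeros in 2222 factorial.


floor(2222/5) = 444
floor(2222/25) = 88
floor(2222/125) = 17
floor(2222/625) = 3
Total = 552

552 trailing zeros


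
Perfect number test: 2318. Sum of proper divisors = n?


Proper divisors of 2318: 1, 2, 19, 38, 61, 122, 1159
Sum = 1 + 2 + 19 + 38 + 61 + 122 + 1159 = 1402

No, 2318 is not perfect (1402 ≠ 2318)


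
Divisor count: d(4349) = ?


4349 = 4349^1
d(4349) = (1+1) = 2

2 divisors


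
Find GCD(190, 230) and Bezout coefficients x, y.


Tabular extended Euclidean (each row: r = 190*s + 230*t):
r=190, s=1, t=0
r=230, s=0, t=1
q=0: r=190, s=1, t=0   [190*(1) + 230*(0) = 190]
q=1: r=40, s=-1, t=1   [190*(-1) + 230*(1) = 40]
q=4: r=30, s=5, t=-4   [190*(5) + 230*(-4) = 30]
q=1: r=10, s=-6, t=5   [190*(-6) + 230*(5) = 10]
q=3: r=0, s=23, t=-19   [190*(23) + 230*(-19) = 0]
GCD = 10; from the row with r=10: x=-6, y=5
Check: 190*(-6) + 230*(5) = -1140 + 1150 = 10

GCD = 10, x = -6, y = 5


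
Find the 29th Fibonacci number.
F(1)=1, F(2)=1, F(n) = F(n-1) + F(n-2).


Sequence: 1, 1, 2, 3, 5, 8, 13, 21, 34, 55, 89, 144, 233, 377, 610, 987, 1597, 2584, 4181, 6765, 10946, 17711, 28657, 46368, 75025, 121393, 196418, 317811, 514229
F(29) = 514229


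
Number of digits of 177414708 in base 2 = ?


177414708 in base 2 = 1010100100110010001000110100
Number of digits = 28

28 digits (base 2)


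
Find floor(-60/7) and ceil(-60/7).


-60/7 = -8.5714
floor = -9
ceil = -8

floor = -9, ceil = -8


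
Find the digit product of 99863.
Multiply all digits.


9 × 9 × 8 × 6 × 3 = 11664


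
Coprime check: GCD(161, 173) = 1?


Euclidean algorithm:
173 = 1 * 161 + 12
161 = 13 * 12 + 5
12 = 2 * 5 + 2
5 = 2 * 2 + 1
2 = 2 * 1 + 0
GCD(161, 173) = 1

Yes, coprime (GCD = 1)


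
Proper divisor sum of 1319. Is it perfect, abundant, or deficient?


Proper divisors: 1
Sum = 1 = 1
1 < 1319 → deficient

s(1319) = 1 (deficient)


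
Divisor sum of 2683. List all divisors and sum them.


Divisors of 2683: 1, 2683
Sum = 1 + 2683 = 2684

σ(2683) = 2684


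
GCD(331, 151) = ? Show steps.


331 = 2 * 151 + 29
151 = 5 * 29 + 6
29 = 4 * 6 + 5
6 = 1 * 5 + 1
5 = 5 * 1 + 0
GCD = 1


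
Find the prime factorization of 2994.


2994 / 2 = 1497
1497 / 3 = 499
499 / 499 = 1
2994 = 2 × 3 × 499


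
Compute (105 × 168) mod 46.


105 × 168 = 17640
17640 mod 46 = 22


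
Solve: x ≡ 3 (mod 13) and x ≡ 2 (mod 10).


M = 13*10 = 130
M1 = M/13 = 10, M2 = M/10 = 13
M1^(-1) mod 13 = 4, M2^(-1) mod 10 = 7
x = 3*10*4 + 2*13*7 = 302
302 mod 130 = 42
Check: 42 mod 13 = 3 ✓, 42 mod 10 = 2 ✓

x ≡ 42 (mod 130)


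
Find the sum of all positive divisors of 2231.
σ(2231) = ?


Divisors of 2231: 1, 23, 97, 2231
Sum = 1 + 23 + 97 + 2231 = 2352

σ(2231) = 2352


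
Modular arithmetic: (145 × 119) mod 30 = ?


145 × 119 = 17255
17255 mod 30 = 5


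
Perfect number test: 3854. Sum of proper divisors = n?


Proper divisors of 3854: 1, 2, 41, 47, 82, 94, 1927
Sum = 1 + 2 + 41 + 47 + 82 + 94 + 1927 = 2194

No, 3854 is not perfect (2194 ≠ 3854)


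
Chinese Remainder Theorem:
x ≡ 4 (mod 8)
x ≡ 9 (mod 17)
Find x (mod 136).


M = 8*17 = 136
M1 = M/8 = 17, M2 = M/17 = 8
M1^(-1) mod 8 = 1, M2^(-1) mod 17 = 15
x = 4*17*1 + 9*8*15 = 1148
1148 mod 136 = 60
Check: 60 mod 8 = 4 ✓, 60 mod 17 = 9 ✓

x ≡ 60 (mod 136)


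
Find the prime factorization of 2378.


2378 / 2 = 1189
1189 / 29 = 41
41 / 41 = 1
2378 = 2 × 29 × 41


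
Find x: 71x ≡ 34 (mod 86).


GCD(71, 86) = 1, unique solution
a^(-1) mod 86 = 63
x = 63 * 34 mod 86 = 78

x ≡ 78 (mod 86)


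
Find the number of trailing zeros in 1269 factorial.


floor(1269/5) = 253
floor(1269/25) = 50
floor(1269/125) = 10
floor(1269/625) = 2
Total = 315

315 trailing zeros


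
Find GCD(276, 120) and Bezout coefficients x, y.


Tabular extended Euclidean (each row: r = 276*s + 120*t):
r=276, s=1, t=0
r=120, s=0, t=1
q=2: r=36, s=1, t=-2   [276*(1) + 120*(-2) = 36]
q=3: r=12, s=-3, t=7   [276*(-3) + 120*(7) = 12]
q=3: r=0, s=10, t=-23   [276*(10) + 120*(-23) = 0]
GCD = 12; from the row with r=12: x=-3, y=7
Check: 276*(-3) + 120*(7) = -828 + 840 = 12

GCD = 12, x = -3, y = 7


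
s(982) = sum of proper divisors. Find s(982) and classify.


Proper divisors: 1, 2, 491
Sum = 1 + 2 + 491 = 494
494 < 982 → deficient

s(982) = 494 (deficient)


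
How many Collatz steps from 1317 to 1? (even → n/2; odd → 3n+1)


1317 → 3952 → 1976 → 988 → 494 → 247 → 742 → 371 → 1114 → 557 → 1672 → 836 → 418 → 209 → 628 → 314 → 157 → 472 → 236 → 118 → 59 → 178 → 89 → 268 → 134 → 67 → 202 → 101 → 304 → 152 → 76 → 38 → 19 → 58 → 29 → 88 → 44 → 22 → 11 → 34 → 17 → 52 → 26 → 13 → 40 → 20 → 10 → 5 → 16 → 8 → 4 → 2 → 1
Total steps = 52

52 steps


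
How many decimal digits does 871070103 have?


871070103 has 9 digits in base 10
floor(log10(871070103)) + 1 = floor(8.9401) + 1 = 9

9 digits (base 10)


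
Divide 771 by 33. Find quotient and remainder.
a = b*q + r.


771 = 33 * 23 + 12
Check: 759 + 12 = 771

q = 23, r = 12


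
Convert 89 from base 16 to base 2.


89 (base 16) = 137 (decimal)
137 (decimal) = 10001001 (base 2)


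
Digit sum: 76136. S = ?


7 + 6 + 1 + 3 + 6 = 23


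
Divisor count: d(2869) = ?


2869 = 19^1 × 151^1
d(2869) = (1+1) × (1+1) = 4

4 divisors


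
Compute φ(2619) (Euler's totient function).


2619 = 3^3 × 97
Prime factors: 3, 97
φ(2619) = 2619 × (1-1/3) × (1-1/97)
= 2619 × 2/3 × 96/97 = 1728

φ(2619) = 1728


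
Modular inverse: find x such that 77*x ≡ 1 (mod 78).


Use the extended Euclidean algorithm on (78, 77); each row r = 78*s + 77*t:
r=78, s=1, t=0
r=77, s=0, t=1
q=1: r=1, s=1, t=-1   [78*(1) + 77*(-1) = 1]
q=77: r=0, s=-77, t=78   [78*(-77) + 77*(78) = 0]
GCD = 1 with t = -1, so 77*(-1) ≡ 1 (mod 78)
Inverse = -1 mod 78 = 77
Check: 77 * 77 = 5929 ≡ 1 (mod 78)

77^(-1) ≡ 77 (mod 78)


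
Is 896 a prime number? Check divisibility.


896 / 2 = 448 (exact division)
896 is NOT prime.

No, 896 is not prime


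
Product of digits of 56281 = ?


5 × 6 × 2 × 8 × 1 = 480


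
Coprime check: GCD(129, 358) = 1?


Euclidean algorithm:
358 = 2 * 129 + 100
129 = 1 * 100 + 29
100 = 3 * 29 + 13
29 = 2 * 13 + 3
13 = 4 * 3 + 1
3 = 3 * 1 + 0
GCD(129, 358) = 1

Yes, coprime (GCD = 1)


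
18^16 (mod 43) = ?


18^1 mod 43 = 18
18^2 mod 43 = 23
18^3 mod 43 = 27
18^4 mod 43 = 13
18^5 mod 43 = 19
18^6 mod 43 = 41
18^7 mod 43 = 7
18^8 mod 43 = 40
18^9 mod 43 = 32
18^10 mod 43 = 17
18^11 mod 43 = 5
18^12 mod 43 = 4
18^13 mod 43 = 29
18^14 mod 43 = 6
18^15 mod 43 = 22
18^16 mod 43 = 9


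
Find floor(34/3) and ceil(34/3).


34/3 = 11.3333
floor = 11
ceil = 12

floor = 11, ceil = 12


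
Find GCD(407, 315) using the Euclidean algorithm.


407 = 1 * 315 + 92
315 = 3 * 92 + 39
92 = 2 * 39 + 14
39 = 2 * 14 + 11
14 = 1 * 11 + 3
11 = 3 * 3 + 2
3 = 1 * 2 + 1
2 = 2 * 1 + 0
GCD = 1


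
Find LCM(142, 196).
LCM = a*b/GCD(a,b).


GCD(142, 196) = 2
LCM = 142*196/2 = 27832/2 = 13916

LCM = 13916


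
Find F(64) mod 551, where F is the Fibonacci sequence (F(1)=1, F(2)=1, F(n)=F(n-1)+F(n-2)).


F(k) mod 551 for k=1..64:
1, 1, 2, 3, 5, 8, 13, 21, 34, 55, 89, 144, 233, 377, 59, 436, 495, 380, 324, 153, 477, 79, 5, 84, 89, 173, 262, 435, 146, 30, 176, 206, 382, 37, 419, 456, 324, 229, 2, 231, 233, 464, 146, 59, 205, 264, 469, 182, 100, 282, 382, 113, 495, 57, 1, 58, 59, 117, 176, 293, 469, 211, 129, 340
F(64) mod 551 = 340


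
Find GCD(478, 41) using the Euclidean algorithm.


478 = 11 * 41 + 27
41 = 1 * 27 + 14
27 = 1 * 14 + 13
14 = 1 * 13 + 1
13 = 13 * 1 + 0
GCD = 1


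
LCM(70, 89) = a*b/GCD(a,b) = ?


GCD(70, 89) = 1
LCM = 70*89/1 = 6230/1 = 6230

LCM = 6230


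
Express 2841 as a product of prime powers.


2841 / 3 = 947
947 / 947 = 1
2841 = 3 × 947


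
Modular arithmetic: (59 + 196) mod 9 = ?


59 + 196 = 255
255 mod 9 = 3


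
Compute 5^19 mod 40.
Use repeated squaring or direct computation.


5^1 mod 40 = 5
5^2 mod 40 = 25
5^3 mod 40 = 5
5^4 mod 40 = 25
5^5 mod 40 = 5
5^6 mod 40 = 25
5^7 mod 40 = 5
5^8 mod 40 = 25
5^9 mod 40 = 5
5^10 mod 40 = 25
5^11 mod 40 = 5
5^12 mod 40 = 25
5^13 mod 40 = 5
5^14 mod 40 = 25
5^15 mod 40 = 5
5^16 mod 40 = 25
5^17 mod 40 = 5
5^18 mod 40 = 25
5^19 mod 40 = 5


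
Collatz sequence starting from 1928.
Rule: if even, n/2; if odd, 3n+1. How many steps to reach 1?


1928 → 964 → 482 → 241 → 724 → 362 → 181 → 544 → 272 → 136 → 68 → 34 → 17 → 52 → 26 → 13 → 40 → 20 → 10 → 5 → 16 → 8 → 4 → 2 → 1
Total steps = 24

24 steps


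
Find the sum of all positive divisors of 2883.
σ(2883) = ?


Divisors of 2883: 1, 3, 31, 93, 961, 2883
Sum = 1 + 3 + 31 + 93 + 961 + 2883 = 3972

σ(2883) = 3972


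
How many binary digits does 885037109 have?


885037109 in base 2 = 110100110000001001100000110101
Number of digits = 30

30 digits (base 2)


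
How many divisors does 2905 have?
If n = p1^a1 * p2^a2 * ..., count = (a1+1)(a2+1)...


2905 = 5^1 × 7^1 × 83^1
d(2905) = (1+1) × (1+1) × (1+1) = 8

8 divisors


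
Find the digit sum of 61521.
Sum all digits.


6 + 1 + 5 + 2 + 1 = 15


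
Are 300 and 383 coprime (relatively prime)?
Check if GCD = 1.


Euclidean algorithm:
383 = 1 * 300 + 83
300 = 3 * 83 + 51
83 = 1 * 51 + 32
51 = 1 * 32 + 19
32 = 1 * 19 + 13
19 = 1 * 13 + 6
13 = 2 * 6 + 1
6 = 6 * 1 + 0
GCD(300, 383) = 1

Yes, coprime (GCD = 1)


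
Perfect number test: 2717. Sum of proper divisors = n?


Proper divisors of 2717: 1, 11, 13, 19, 143, 209, 247
Sum = 1 + 11 + 13 + 19 + 143 + 209 + 247 = 643

No, 2717 is not perfect (643 ≠ 2717)


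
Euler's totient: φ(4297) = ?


4297 = 4297
Prime factors: 4297
φ(4297) = 4297 × (1-1/4297)
= 4297 × 4296/4297 = 4296

φ(4297) = 4296


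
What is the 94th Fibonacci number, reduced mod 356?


F(k) mod 356 for k=1..94:
1, 1, 2, 3, 5, 8, 13, 21, 34, 55, 89, 144, 233, 21, 254, 275, 173, 92, 265, 1, 266, 267, 177, 88, 265, 353, 262, 259, 165, 68, 233, 301, 178, 123, 301, 68, 13, 81, 94, 175, 269, 88, 1, 89, 90, 179, 269, 92, 5, 97, 102, 199, 301, 144, 89, 233, 322, 199, 165, 8, 173, 181, 354, 179, 177, 0, 177, 177, 354, 175, 173, 348, 165, 157, 322, 123, 89, 212, 301, 157, 102, 259, 5, 264, 269, 177, 90, 267, 1, 268, 269, 181, 94, 275
F(94) mod 356 = 275


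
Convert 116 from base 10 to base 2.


116 (base 10) = 116 (decimal)
116 (decimal) = 1110100 (base 2)


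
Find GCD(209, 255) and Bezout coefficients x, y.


Tabular extended Euclidean (each row: r = 209*s + 255*t):
r=209, s=1, t=0
r=255, s=0, t=1
q=0: r=209, s=1, t=0   [209*(1) + 255*(0) = 209]
q=1: r=46, s=-1, t=1   [209*(-1) + 255*(1) = 46]
q=4: r=25, s=5, t=-4   [209*(5) + 255*(-4) = 25]
q=1: r=21, s=-6, t=5   [209*(-6) + 255*(5) = 21]
q=1: r=4, s=11, t=-9   [209*(11) + 255*(-9) = 4]
q=5: r=1, s=-61, t=50   [209*(-61) + 255*(50) = 1]
q=4: r=0, s=255, t=-209   [209*(255) + 255*(-209) = 0]
GCD = 1; from the row with r=1: x=-61, y=50
Check: 209*(-61) + 255*(50) = -12749 + 12750 = 1

GCD = 1, x = -61, y = 50


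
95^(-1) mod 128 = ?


Use the extended Euclidean algorithm on (128, 95); each row r = 128*s + 95*t:
r=128, s=1, t=0
r=95, s=0, t=1
q=1: r=33, s=1, t=-1   [128*(1) + 95*(-1) = 33]
q=2: r=29, s=-2, t=3   [128*(-2) + 95*(3) = 29]
q=1: r=4, s=3, t=-4   [128*(3) + 95*(-4) = 4]
q=7: r=1, s=-23, t=31   [128*(-23) + 95*(31) = 1]
q=4: r=0, s=95, t=-128   [128*(95) + 95*(-128) = 0]
GCD = 1 with t = 31, so 95*(31) ≡ 1 (mod 128)
Inverse = 31 mod 128 = 31
Check: 95 * 31 = 2945 ≡ 1 (mod 128)

95^(-1) ≡ 31 (mod 128)


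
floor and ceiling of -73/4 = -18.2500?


-73/4 = -18.2500
floor = -19
ceil = -18

floor = -19, ceil = -18


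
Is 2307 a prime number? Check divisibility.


2307 / 3 = 769 (exact division)
2307 is NOT prime.

No, 2307 is not prime


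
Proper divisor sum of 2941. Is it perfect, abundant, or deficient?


Proper divisors: 1, 17, 173
Sum = 1 + 17 + 173 = 191
191 < 2941 → deficient

s(2941) = 191 (deficient)


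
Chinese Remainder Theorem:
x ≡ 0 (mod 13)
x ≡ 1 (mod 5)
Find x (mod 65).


M = 13*5 = 65
M1 = M/13 = 5, M2 = M/5 = 13
M1^(-1) mod 13 = 8, M2^(-1) mod 5 = 2
x = 0*5*8 + 1*13*2 = 26
26 mod 65 = 26
Check: 26 mod 13 = 0 ✓, 26 mod 5 = 1 ✓

x ≡ 26 (mod 65)


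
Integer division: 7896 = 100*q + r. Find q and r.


7896 = 100 * 78 + 96
Check: 7800 + 96 = 7896

q = 78, r = 96


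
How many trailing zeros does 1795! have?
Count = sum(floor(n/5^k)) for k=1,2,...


floor(1795/5) = 359
floor(1795/25) = 71
floor(1795/125) = 14
floor(1795/625) = 2
Total = 446

446 trailing zeros


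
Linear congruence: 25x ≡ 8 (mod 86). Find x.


GCD(25, 86) = 1, unique solution
a^(-1) mod 86 = 31
x = 31 * 8 mod 86 = 76

x ≡ 76 (mod 86)


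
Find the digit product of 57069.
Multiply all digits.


5 × 7 × 0 × 6 × 9 = 0


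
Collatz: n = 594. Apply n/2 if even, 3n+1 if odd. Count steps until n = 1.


594 → 297 → 892 → 446 → 223 → 670 → 335 → 1006 → 503 → 1510 → 755 → 2266 → 1133 → 3400 → 1700 → 850 → 425 → 1276 → 638 → 319 → 958 → 479 → 1438 → 719 → 2158 → 1079 → 3238 → 1619 → 4858 → 2429 → 7288 → 3644 → 1822 → 911 → 2734 → 1367 → 4102 → 2051 → 6154 → 3077 → 9232 → 4616 → 2308 → 1154 → 577 → 1732 → 866 → 433 → 1300 → 650 → 325 → 976 → 488 → 244 → 122 → 61 → 184 → 92 → 46 → 23 → 70 → 35 → 106 → 53 → 160 → 80 → 40 → 20 → 10 → 5 → 16 → 8 → 4 → 2 → 1
Total steps = 74

74 steps


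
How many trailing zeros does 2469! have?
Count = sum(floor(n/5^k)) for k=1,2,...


floor(2469/5) = 493
floor(2469/25) = 98
floor(2469/125) = 19
floor(2469/625) = 3
Total = 613

613 trailing zeros


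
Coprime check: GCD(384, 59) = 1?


Euclidean algorithm:
384 = 6 * 59 + 30
59 = 1 * 30 + 29
30 = 1 * 29 + 1
29 = 29 * 1 + 0
GCD(384, 59) = 1

Yes, coprime (GCD = 1)


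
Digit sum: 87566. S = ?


8 + 7 + 5 + 6 + 6 = 32


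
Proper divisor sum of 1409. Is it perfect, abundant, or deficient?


Proper divisors: 1
Sum = 1 = 1
1 < 1409 → deficient

s(1409) = 1 (deficient)


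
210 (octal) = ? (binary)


210 (base 8) = 136 (decimal)
136 (decimal) = 10001000 (base 2)


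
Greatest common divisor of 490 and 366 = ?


490 = 1 * 366 + 124
366 = 2 * 124 + 118
124 = 1 * 118 + 6
118 = 19 * 6 + 4
6 = 1 * 4 + 2
4 = 2 * 2 + 0
GCD = 2


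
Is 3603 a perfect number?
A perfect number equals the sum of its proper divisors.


Proper divisors of 3603: 1, 3, 1201
Sum = 1 + 3 + 1201 = 1205

No, 3603 is not perfect (1205 ≠ 3603)


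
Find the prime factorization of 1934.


1934 / 2 = 967
967 / 967 = 1
1934 = 2 × 967


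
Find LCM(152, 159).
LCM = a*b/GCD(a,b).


GCD(152, 159) = 1
LCM = 152*159/1 = 24168/1 = 24168

LCM = 24168


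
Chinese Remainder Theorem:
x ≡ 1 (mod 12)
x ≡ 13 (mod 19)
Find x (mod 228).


M = 12*19 = 228
M1 = M/12 = 19, M2 = M/19 = 12
M1^(-1) mod 12 = 7, M2^(-1) mod 19 = 8
x = 1*19*7 + 13*12*8 = 1381
1381 mod 228 = 13
Check: 13 mod 12 = 1 ✓, 13 mod 19 = 13 ✓

x ≡ 13 (mod 228)


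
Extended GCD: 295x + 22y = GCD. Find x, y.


Tabular extended Euclidean (each row: r = 295*s + 22*t):
r=295, s=1, t=0
r=22, s=0, t=1
q=13: r=9, s=1, t=-13   [295*(1) + 22*(-13) = 9]
q=2: r=4, s=-2, t=27   [295*(-2) + 22*(27) = 4]
q=2: r=1, s=5, t=-67   [295*(5) + 22*(-67) = 1]
q=4: r=0, s=-22, t=295   [295*(-22) + 22*(295) = 0]
GCD = 1; from the row with r=1: x=5, y=-67
Check: 295*(5) + 22*(-67) = 1475 - 1474 = 1

GCD = 1, x = 5, y = -67


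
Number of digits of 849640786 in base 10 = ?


849640786 has 9 digits in base 10
floor(log10(849640786)) + 1 = floor(8.9292) + 1 = 9

9 digits (base 10)


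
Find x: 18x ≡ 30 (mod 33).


GCD(18, 33) = 3 divides 30
Divide: 6x ≡ 10 (mod 11)
x ≡ 9 (mod 11)


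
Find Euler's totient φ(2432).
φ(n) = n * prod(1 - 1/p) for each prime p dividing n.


2432 = 2^7 × 19
Prime factors: 2, 19
φ(2432) = 2432 × (1-1/2) × (1-1/19)
= 2432 × 1/2 × 18/19 = 1152

φ(2432) = 1152


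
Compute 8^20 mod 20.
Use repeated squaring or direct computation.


8^1 mod 20 = 8
8^2 mod 20 = 4
8^3 mod 20 = 12
8^4 mod 20 = 16
8^5 mod 20 = 8
8^6 mod 20 = 4
8^7 mod 20 = 12
8^8 mod 20 = 16
8^9 mod 20 = 8
8^10 mod 20 = 4
8^11 mod 20 = 12
8^12 mod 20 = 16
8^13 mod 20 = 8
8^14 mod 20 = 4
8^15 mod 20 = 12
8^16 mod 20 = 16
8^17 mod 20 = 8
8^18 mod 20 = 4
8^19 mod 20 = 12
8^20 mod 20 = 16


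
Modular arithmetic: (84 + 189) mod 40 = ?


84 + 189 = 273
273 mod 40 = 33


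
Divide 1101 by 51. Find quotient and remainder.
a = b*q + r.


1101 = 51 * 21 + 30
Check: 1071 + 30 = 1101

q = 21, r = 30


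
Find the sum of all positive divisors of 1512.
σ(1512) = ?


Divisors of 1512: 1, 2, 3, 4, 6, 7, 8, 9, 12, 14, 18, 21, 24, 27, 28, 36, 42, 54, 56, 63, 72, 84, 108, 126, 168, 189, 216, 252, 378, 504, 756, 1512
Sum = 1 + 2 + 3 + 4 + 6 + 7 + 8 + 9 + 12 + 14 + 18 + 21 + 24 + 27 + 28 + 36 + 42 + 54 + 56 + 63 + 72 + 84 + 108 + 126 + 168 + 189 + 216 + 252 + 378 + 504 + 756 + 1512 = 4800

σ(1512) = 4800


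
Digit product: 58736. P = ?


5 × 8 × 7 × 3 × 6 = 5040


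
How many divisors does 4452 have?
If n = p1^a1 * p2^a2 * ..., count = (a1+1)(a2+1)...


4452 = 2^2 × 3^1 × 7^1 × 53^1
d(4452) = (2+1) × (1+1) × (1+1) × (1+1) = 24

24 divisors


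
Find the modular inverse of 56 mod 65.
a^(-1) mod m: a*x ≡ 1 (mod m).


Use the extended Euclidean algorithm on (65, 56); each row r = 65*s + 56*t:
r=65, s=1, t=0
r=56, s=0, t=1
q=1: r=9, s=1, t=-1   [65*(1) + 56*(-1) = 9]
q=6: r=2, s=-6, t=7   [65*(-6) + 56*(7) = 2]
q=4: r=1, s=25, t=-29   [65*(25) + 56*(-29) = 1]
q=2: r=0, s=-56, t=65   [65*(-56) + 56*(65) = 0]
GCD = 1 with t = -29, so 56*(-29) ≡ 1 (mod 65)
Inverse = -29 mod 65 = 36
Check: 56 * 36 = 2016 ≡ 1 (mod 65)

56^(-1) ≡ 36 (mod 65)


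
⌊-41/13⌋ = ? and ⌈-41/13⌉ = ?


-41/13 = -3.1538
floor = -4
ceil = -3

floor = -4, ceil = -3


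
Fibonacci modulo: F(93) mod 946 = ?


F(k) mod 946 for k=1..93:
1, 1, 2, 3, 5, 8, 13, 21, 34, 55, 89, 144, 233, 377, 610, 41, 651, 692, 397, 143, 540, 683, 277, 14, 291, 305, 596, 901, 551, 506, 111, 617, 728, 399, 181, 580, 761, 395, 210, 605, 815, 474, 343, 817, 214, 85, 299, 384, 683, 121, 804, 925, 783, 762, 599, 415, 68, 483, 551, 88, 639, 727, 420, 201, 621, 822, 497, 373, 870, 297, 221, 518, 739, 311, 104, 415, 519, 934, 507, 495, 56, 551, 607, 212, 819, 85, 904, 43, 1, 44, 45, 89, 134
F(93) mod 946 = 134


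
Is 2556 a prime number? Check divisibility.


2556 / 2 = 1278 (exact division)
2556 is NOT prime.

No, 2556 is not prime


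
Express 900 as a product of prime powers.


900 / 2 = 450
450 / 2 = 225
225 / 3 = 75
75 / 3 = 25
25 / 5 = 5
5 / 5 = 1
900 = 2^2 × 3^2 × 5^2


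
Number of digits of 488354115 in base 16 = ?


488354115 in base 16 = 1D1BB143
Number of digits = 8

8 digits (base 16)


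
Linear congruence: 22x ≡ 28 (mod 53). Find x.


GCD(22, 53) = 1, unique solution
a^(-1) mod 53 = 41
x = 41 * 28 mod 53 = 35

x ≡ 35 (mod 53)


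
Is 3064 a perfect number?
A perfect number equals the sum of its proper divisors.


Proper divisors of 3064: 1, 2, 4, 8, 383, 766, 1532
Sum = 1 + 2 + 4 + 8 + 383 + 766 + 1532 = 2696

No, 3064 is not perfect (2696 ≠ 3064)


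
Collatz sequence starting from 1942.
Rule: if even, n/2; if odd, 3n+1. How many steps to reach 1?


1942 → 971 → 2914 → 1457 → 4372 → 2186 → 1093 → 3280 → 1640 → 820 → 410 → 205 → 616 → 308 → 154 → 77 → 232 → 116 → 58 → 29 → 88 → 44 → 22 → 11 → 34 → 17 → 52 → 26 → 13 → 40 → 20 → 10 → 5 → 16 → 8 → 4 → 2 → 1
Total steps = 37

37 steps


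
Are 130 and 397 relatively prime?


Euclidean algorithm:
397 = 3 * 130 + 7
130 = 18 * 7 + 4
7 = 1 * 4 + 3
4 = 1 * 3 + 1
3 = 3 * 1 + 0
GCD(130, 397) = 1

Yes, coprime (GCD = 1)


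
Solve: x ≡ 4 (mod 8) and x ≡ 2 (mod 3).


M = 8*3 = 24
M1 = M/8 = 3, M2 = M/3 = 8
M1^(-1) mod 8 = 3, M2^(-1) mod 3 = 2
x = 4*3*3 + 2*8*2 = 68
68 mod 24 = 20
Check: 20 mod 8 = 4 ✓, 20 mod 3 = 2 ✓

x ≡ 20 (mod 24)


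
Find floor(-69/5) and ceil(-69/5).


-69/5 = -13.8000
floor = -14
ceil = -13

floor = -14, ceil = -13


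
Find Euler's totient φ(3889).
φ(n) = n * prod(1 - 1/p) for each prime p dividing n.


3889 = 3889
Prime factors: 3889
φ(3889) = 3889 × (1-1/3889)
= 3889 × 3888/3889 = 3888

φ(3889) = 3888


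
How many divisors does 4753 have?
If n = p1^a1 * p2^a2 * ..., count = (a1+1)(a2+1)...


4753 = 7^2 × 97^1
d(4753) = (2+1) × (1+1) = 6

6 divisors


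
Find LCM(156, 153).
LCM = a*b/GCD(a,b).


GCD(156, 153) = 3
LCM = 156*153/3 = 23868/3 = 7956

LCM = 7956


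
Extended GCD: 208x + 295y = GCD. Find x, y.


Tabular extended Euclidean (each row: r = 208*s + 295*t):
r=208, s=1, t=0
r=295, s=0, t=1
q=0: r=208, s=1, t=0   [208*(1) + 295*(0) = 208]
q=1: r=87, s=-1, t=1   [208*(-1) + 295*(1) = 87]
q=2: r=34, s=3, t=-2   [208*(3) + 295*(-2) = 34]
q=2: r=19, s=-7, t=5   [208*(-7) + 295*(5) = 19]
q=1: r=15, s=10, t=-7   [208*(10) + 295*(-7) = 15]
q=1: r=4, s=-17, t=12   [208*(-17) + 295*(12) = 4]
q=3: r=3, s=61, t=-43   [208*(61) + 295*(-43) = 3]
q=1: r=1, s=-78, t=55   [208*(-78) + 295*(55) = 1]
q=3: r=0, s=295, t=-208   [208*(295) + 295*(-208) = 0]
GCD = 1; from the row with r=1: x=-78, y=55
Check: 208*(-78) + 295*(55) = -16224 + 16225 = 1

GCD = 1, x = -78, y = 55


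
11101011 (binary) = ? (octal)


11101011 (base 2) = 235 (decimal)
235 (decimal) = 353 (base 8)


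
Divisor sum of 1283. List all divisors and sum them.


Divisors of 1283: 1, 1283
Sum = 1 + 1283 = 1284

σ(1283) = 1284


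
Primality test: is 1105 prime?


1105 / 5 = 221 (exact division)
1105 is NOT prime.

No, 1105 is not prime


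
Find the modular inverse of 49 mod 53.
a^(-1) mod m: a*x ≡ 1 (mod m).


Use the extended Euclidean algorithm on (53, 49); each row r = 53*s + 49*t:
r=53, s=1, t=0
r=49, s=0, t=1
q=1: r=4, s=1, t=-1   [53*(1) + 49*(-1) = 4]
q=12: r=1, s=-12, t=13   [53*(-12) + 49*(13) = 1]
q=4: r=0, s=49, t=-53   [53*(49) + 49*(-53) = 0]
GCD = 1 with t = 13, so 49*(13) ≡ 1 (mod 53)
Inverse = 13 mod 53 = 13
Check: 49 * 13 = 637 ≡ 1 (mod 53)

49^(-1) ≡ 13 (mod 53)


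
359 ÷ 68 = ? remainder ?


359 = 68 * 5 + 19
Check: 340 + 19 = 359

q = 5, r = 19


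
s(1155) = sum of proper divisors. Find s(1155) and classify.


Proper divisors: 1, 3, 5, 7, 11, 15, 21, 33, 35, 55, 77, 105, 165, 231, 385
Sum = 1 + 3 + 5 + 7 + 11 + 15 + 21 + 33 + 35 + 55 + 77 + 105 + 165 + 231 + 385 = 1149
1149 < 1155 → deficient

s(1155) = 1149 (deficient)


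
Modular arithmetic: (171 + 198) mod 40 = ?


171 + 198 = 369
369 mod 40 = 9


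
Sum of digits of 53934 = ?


5 + 3 + 9 + 3 + 4 = 24


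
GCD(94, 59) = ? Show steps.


94 = 1 * 59 + 35
59 = 1 * 35 + 24
35 = 1 * 24 + 11
24 = 2 * 11 + 2
11 = 5 * 2 + 1
2 = 2 * 1 + 0
GCD = 1


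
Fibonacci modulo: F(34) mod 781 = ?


F(k) mod 781 for k=1..34:
1, 1, 2, 3, 5, 8, 13, 21, 34, 55, 89, 144, 233, 377, 610, 206, 35, 241, 276, 517, 12, 529, 541, 289, 49, 338, 387, 725, 331, 275, 606, 100, 706, 25
F(34) mod 781 = 25


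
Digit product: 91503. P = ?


9 × 1 × 5 × 0 × 3 = 0


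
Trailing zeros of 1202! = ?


floor(1202/5) = 240
floor(1202/25) = 48
floor(1202/125) = 9
floor(1202/625) = 1
Total = 298

298 trailing zeros


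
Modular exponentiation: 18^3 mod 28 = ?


18^1 mod 28 = 18
18^2 mod 28 = 16
18^3 mod 28 = 8


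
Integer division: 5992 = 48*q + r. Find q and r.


5992 = 48 * 124 + 40
Check: 5952 + 40 = 5992

q = 124, r = 40


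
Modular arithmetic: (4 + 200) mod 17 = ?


4 + 200 = 204
204 mod 17 = 0


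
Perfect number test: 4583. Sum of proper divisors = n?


Proper divisors of 4583: 1
Sum = 1 = 1

No, 4583 is not perfect (1 ≠ 4583)


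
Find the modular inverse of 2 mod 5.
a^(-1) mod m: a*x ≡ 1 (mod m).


Use the extended Euclidean algorithm on (5, 2); each row r = 5*s + 2*t:
r=5, s=1, t=0
r=2, s=0, t=1
q=2: r=1, s=1, t=-2   [5*(1) + 2*(-2) = 1]
q=2: r=0, s=-2, t=5   [5*(-2) + 2*(5) = 0]
GCD = 1 with t = -2, so 2*(-2) ≡ 1 (mod 5)
Inverse = -2 mod 5 = 3
Check: 2 * 3 = 6 ≡ 1 (mod 5)

2^(-1) ≡ 3 (mod 5)


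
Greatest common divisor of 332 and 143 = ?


332 = 2 * 143 + 46
143 = 3 * 46 + 5
46 = 9 * 5 + 1
5 = 5 * 1 + 0
GCD = 1


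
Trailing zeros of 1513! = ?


floor(1513/5) = 302
floor(1513/25) = 60
floor(1513/125) = 12
floor(1513/625) = 2
Total = 376

376 trailing zeros


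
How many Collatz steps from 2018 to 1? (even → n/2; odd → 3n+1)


2018 → 1009 → 3028 → 1514 → 757 → 2272 → 1136 → 568 → 284 → 142 → 71 → 214 → 107 → 322 → 161 → 484 → 242 → 121 → 364 → 182 → 91 → 274 → 137 → 412 → 206 → 103 → 310 → 155 → 466 → 233 → 700 → 350 → 175 → 526 → 263 → 790 → 395 → 1186 → 593 → 1780 → 890 → 445 → 1336 → 668 → 334 → 167 → 502 → 251 → 754 → 377 → 1132 → 566 → 283 → 850 → 425 → 1276 → 638 → 319 → 958 → 479 → 1438 → 719 → 2158 → 1079 → 3238 → 1619 → 4858 → 2429 → 7288 → 3644 → 1822 → 911 → 2734 → 1367 → 4102 → 2051 → 6154 → 3077 → 9232 → 4616 → 2308 → 1154 → 577 → 1732 → 866 → 433 → 1300 → 650 → 325 → 976 → 488 → 244 → 122 → 61 → 184 → 92 → 46 → 23 → 70 → 35 → 106 → 53 → 160 → 80 → 40 → 20 → 10 → 5 → 16 → 8 → 4 → 2 → 1
Total steps = 112

112 steps


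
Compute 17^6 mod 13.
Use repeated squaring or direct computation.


17^1 mod 13 = 4
17^2 mod 13 = 3
17^3 mod 13 = 12
17^4 mod 13 = 9
17^5 mod 13 = 10
17^6 mod 13 = 1


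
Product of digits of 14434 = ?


1 × 4 × 4 × 3 × 4 = 192


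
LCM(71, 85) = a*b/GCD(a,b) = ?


GCD(71, 85) = 1
LCM = 71*85/1 = 6035/1 = 6035

LCM = 6035


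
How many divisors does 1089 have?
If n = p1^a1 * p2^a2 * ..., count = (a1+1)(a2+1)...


1089 = 3^2 × 11^2
d(1089) = (2+1) × (2+1) = 9

9 divisors


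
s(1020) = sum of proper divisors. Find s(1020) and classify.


Proper divisors: 1, 2, 3, 4, 5, 6, 10, 12, 15, 17, 20, 30, 34, 51, 60, 68, 85, 102, 170, 204, 255, 340, 510
Sum = 1 + 2 + 3 + 4 + 5 + 6 + 10 + 12 + 15 + 17 + 20 + 30 + 34 + 51 + 60 + 68 + 85 + 102 + 170 + 204 + 255 + 340 + 510 = 2004
2004 > 1020 → abundant

s(1020) = 2004 (abundant)


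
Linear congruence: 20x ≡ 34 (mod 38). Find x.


GCD(20, 38) = 2 divides 34
Divide: 10x ≡ 17 (mod 19)
x ≡ 15 (mod 19)


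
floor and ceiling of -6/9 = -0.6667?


-6/9 = -0.6667
floor = -1
ceil = 0

floor = -1, ceil = 0


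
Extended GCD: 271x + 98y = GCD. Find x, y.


Tabular extended Euclidean (each row: r = 271*s + 98*t):
r=271, s=1, t=0
r=98, s=0, t=1
q=2: r=75, s=1, t=-2   [271*(1) + 98*(-2) = 75]
q=1: r=23, s=-1, t=3   [271*(-1) + 98*(3) = 23]
q=3: r=6, s=4, t=-11   [271*(4) + 98*(-11) = 6]
q=3: r=5, s=-13, t=36   [271*(-13) + 98*(36) = 5]
q=1: r=1, s=17, t=-47   [271*(17) + 98*(-47) = 1]
q=5: r=0, s=-98, t=271   [271*(-98) + 98*(271) = 0]
GCD = 1; from the row with r=1: x=17, y=-47
Check: 271*(17) + 98*(-47) = 4607 - 4606 = 1

GCD = 1, x = 17, y = -47


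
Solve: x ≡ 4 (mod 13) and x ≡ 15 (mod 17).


M = 13*17 = 221
M1 = M/13 = 17, M2 = M/17 = 13
M1^(-1) mod 13 = 10, M2^(-1) mod 17 = 4
x = 4*17*10 + 15*13*4 = 1460
1460 mod 221 = 134
Check: 134 mod 13 = 4 ✓, 134 mod 17 = 15 ✓

x ≡ 134 (mod 221)


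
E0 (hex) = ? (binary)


E0 (base 16) = 224 (decimal)
224 (decimal) = 11100000 (base 2)


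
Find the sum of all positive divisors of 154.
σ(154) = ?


Divisors of 154: 1, 2, 7, 11, 14, 22, 77, 154
Sum = 1 + 2 + 7 + 11 + 14 + 22 + 77 + 154 = 288

σ(154) = 288


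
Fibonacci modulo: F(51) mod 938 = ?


F(k) mod 938 for k=1..51:
1, 1, 2, 3, 5, 8, 13, 21, 34, 55, 89, 144, 233, 377, 610, 49, 659, 708, 429, 199, 628, 827, 517, 406, 923, 391, 376, 767, 205, 34, 239, 273, 512, 785, 359, 206, 565, 771, 398, 231, 629, 860, 551, 473, 86, 559, 645, 266, 911, 239, 212
F(51) mod 938 = 212


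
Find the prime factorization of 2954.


2954 / 2 = 1477
1477 / 7 = 211
211 / 211 = 1
2954 = 2 × 7 × 211


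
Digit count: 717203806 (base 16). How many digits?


717203806 in base 16 = 2ABFA95E
Number of digits = 8

8 digits (base 16)


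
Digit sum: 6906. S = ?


6 + 9 + 0 + 6 = 21


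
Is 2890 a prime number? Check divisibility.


2890 / 2 = 1445 (exact division)
2890 is NOT prime.

No, 2890 is not prime


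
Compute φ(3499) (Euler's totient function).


3499 = 3499
Prime factors: 3499
φ(3499) = 3499 × (1-1/3499)
= 3499 × 3498/3499 = 3498

φ(3499) = 3498


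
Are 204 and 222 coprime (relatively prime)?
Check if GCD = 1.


Euclidean algorithm:
222 = 1 * 204 + 18
204 = 11 * 18 + 6
18 = 3 * 6 + 0
GCD(204, 222) = 6

No, not coprime (GCD = 6)


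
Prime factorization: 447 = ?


447 / 3 = 149
149 / 149 = 1
447 = 3 × 149


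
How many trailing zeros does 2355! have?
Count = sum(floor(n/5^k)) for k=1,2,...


floor(2355/5) = 471
floor(2355/25) = 94
floor(2355/125) = 18
floor(2355/625) = 3
Total = 586

586 trailing zeros


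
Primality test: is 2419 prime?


2419 / 41 = 59 (exact division)
2419 is NOT prime.

No, 2419 is not prime


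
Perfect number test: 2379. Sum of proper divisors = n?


Proper divisors of 2379: 1, 3, 13, 39, 61, 183, 793
Sum = 1 + 3 + 13 + 39 + 61 + 183 + 793 = 1093

No, 2379 is not perfect (1093 ≠ 2379)


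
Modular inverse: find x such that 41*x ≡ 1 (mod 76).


Use the extended Euclidean algorithm on (76, 41); each row r = 76*s + 41*t:
r=76, s=1, t=0
r=41, s=0, t=1
q=1: r=35, s=1, t=-1   [76*(1) + 41*(-1) = 35]
q=1: r=6, s=-1, t=2   [76*(-1) + 41*(2) = 6]
q=5: r=5, s=6, t=-11   [76*(6) + 41*(-11) = 5]
q=1: r=1, s=-7, t=13   [76*(-7) + 41*(13) = 1]
q=5: r=0, s=41, t=-76   [76*(41) + 41*(-76) = 0]
GCD = 1 with t = 13, so 41*(13) ≡ 1 (mod 76)
Inverse = 13 mod 76 = 13
Check: 41 * 13 = 533 ≡ 1 (mod 76)

41^(-1) ≡ 13 (mod 76)


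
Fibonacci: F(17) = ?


Sequence: 1, 1, 2, 3, 5, 8, 13, 21, 34, 55, 89, 144, 233, 377, 610, 987, 1597
F(17) = 1597


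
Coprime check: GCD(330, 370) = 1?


Euclidean algorithm:
370 = 1 * 330 + 40
330 = 8 * 40 + 10
40 = 4 * 10 + 0
GCD(330, 370) = 10

No, not coprime (GCD = 10)


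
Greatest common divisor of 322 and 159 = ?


322 = 2 * 159 + 4
159 = 39 * 4 + 3
4 = 1 * 3 + 1
3 = 3 * 1 + 0
GCD = 1


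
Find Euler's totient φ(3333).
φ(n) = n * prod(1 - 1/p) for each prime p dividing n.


3333 = 3 × 11 × 101
Prime factors: 3, 11, 101
φ(3333) = 3333 × (1-1/3) × (1-1/11) × (1-1/101)
= 3333 × 2/3 × 10/11 × 100/101 = 2000

φ(3333) = 2000


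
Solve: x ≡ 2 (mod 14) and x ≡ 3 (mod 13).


M = 14*13 = 182
M1 = M/14 = 13, M2 = M/13 = 14
M1^(-1) mod 14 = 13, M2^(-1) mod 13 = 1
x = 2*13*13 + 3*14*1 = 380
380 mod 182 = 16
Check: 16 mod 14 = 2 ✓, 16 mod 13 = 3 ✓

x ≡ 16 (mod 182)


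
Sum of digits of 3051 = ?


3 + 0 + 5 + 1 = 9


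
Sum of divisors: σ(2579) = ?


Divisors of 2579: 1, 2579
Sum = 1 + 2579 = 2580

σ(2579) = 2580


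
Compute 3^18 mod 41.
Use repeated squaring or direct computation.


3^1 mod 41 = 3
3^2 mod 41 = 9
3^3 mod 41 = 27
3^4 mod 41 = 40
3^5 mod 41 = 38
3^6 mod 41 = 32
3^7 mod 41 = 14
3^8 mod 41 = 1
3^9 mod 41 = 3
3^10 mod 41 = 9
3^11 mod 41 = 27
3^12 mod 41 = 40
3^13 mod 41 = 38
3^14 mod 41 = 32
3^15 mod 41 = 14
3^16 mod 41 = 1
3^17 mod 41 = 3
3^18 mod 41 = 9


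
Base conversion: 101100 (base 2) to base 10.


101100 (base 2) = 44 (decimal)
44 (decimal) = 44 (base 10)


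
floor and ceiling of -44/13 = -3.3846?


-44/13 = -3.3846
floor = -4
ceil = -3

floor = -4, ceil = -3


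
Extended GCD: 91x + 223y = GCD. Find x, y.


Tabular extended Euclidean (each row: r = 91*s + 223*t):
r=91, s=1, t=0
r=223, s=0, t=1
q=0: r=91, s=1, t=0   [91*(1) + 223*(0) = 91]
q=2: r=41, s=-2, t=1   [91*(-2) + 223*(1) = 41]
q=2: r=9, s=5, t=-2   [91*(5) + 223*(-2) = 9]
q=4: r=5, s=-22, t=9   [91*(-22) + 223*(9) = 5]
q=1: r=4, s=27, t=-11   [91*(27) + 223*(-11) = 4]
q=1: r=1, s=-49, t=20   [91*(-49) + 223*(20) = 1]
q=4: r=0, s=223, t=-91   [91*(223) + 223*(-91) = 0]
GCD = 1; from the row with r=1: x=-49, y=20
Check: 91*(-49) + 223*(20) = -4459 + 4460 = 1

GCD = 1, x = -49, y = 20


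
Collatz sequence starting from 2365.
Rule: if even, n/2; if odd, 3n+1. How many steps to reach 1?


2365 → 7096 → 3548 → 1774 → 887 → 2662 → 1331 → 3994 → 1997 → 5992 → 2996 → 1498 → 749 → 2248 → 1124 → 562 → 281 → 844 → 422 → 211 → 634 → 317 → 952 → 476 → 238 → 119 → 358 → 179 → 538 → 269 → 808 → 404 → 202 → 101 → 304 → 152 → 76 → 38 → 19 → 58 → 29 → 88 → 44 → 22 → 11 → 34 → 17 → 52 → 26 → 13 → 40 → 20 → 10 → 5 → 16 → 8 → 4 → 2 → 1
Total steps = 58

58 steps


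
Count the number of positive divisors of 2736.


2736 = 2^4 × 3^2 × 19^1
d(2736) = (4+1) × (2+1) × (1+1) = 30

30 divisors


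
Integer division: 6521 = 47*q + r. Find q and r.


6521 = 47 * 138 + 35
Check: 6486 + 35 = 6521

q = 138, r = 35


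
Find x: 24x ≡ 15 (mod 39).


GCD(24, 39) = 3 divides 15
Divide: 8x ≡ 5 (mod 13)
x ≡ 12 (mod 13)


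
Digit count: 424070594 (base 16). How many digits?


424070594 in base 16 = 1946CDC2
Number of digits = 8

8 digits (base 16)


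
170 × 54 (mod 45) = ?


170 × 54 = 9180
9180 mod 45 = 0


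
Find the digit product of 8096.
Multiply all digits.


8 × 0 × 9 × 6 = 0


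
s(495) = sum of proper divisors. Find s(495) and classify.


Proper divisors: 1, 3, 5, 9, 11, 15, 33, 45, 55, 99, 165
Sum = 1 + 3 + 5 + 9 + 11 + 15 + 33 + 45 + 55 + 99 + 165 = 441
441 < 495 → deficient

s(495) = 441 (deficient)


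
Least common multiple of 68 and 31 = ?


GCD(68, 31) = 1
LCM = 68*31/1 = 2108/1 = 2108

LCM = 2108


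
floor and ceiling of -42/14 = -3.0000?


-42/14 = -3.0000
floor = -3
ceil = -3

floor = -3, ceil = -3


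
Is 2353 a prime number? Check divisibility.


2353 / 13 = 181 (exact division)
2353 is NOT prime.

No, 2353 is not prime


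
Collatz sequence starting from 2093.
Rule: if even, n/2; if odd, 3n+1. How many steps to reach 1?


2093 → 6280 → 3140 → 1570 → 785 → 2356 → 1178 → 589 → 1768 → 884 → 442 → 221 → 664 → 332 → 166 → 83 → 250 → 125 → 376 → 188 → 94 → 47 → 142 → 71 → 214 → 107 → 322 → 161 → 484 → 242 → 121 → 364 → 182 → 91 → 274 → 137 → 412 → 206 → 103 → 310 → 155 → 466 → 233 → 700 → 350 → 175 → 526 → 263 → 790 → 395 → 1186 → 593 → 1780 → 890 → 445 → 1336 → 668 → 334 → 167 → 502 → 251 → 754 → 377 → 1132 → 566 → 283 → 850 → 425 → 1276 → 638 → 319 → 958 → 479 → 1438 → 719 → 2158 → 1079 → 3238 → 1619 → 4858 → 2429 → 7288 → 3644 → 1822 → 911 → 2734 → 1367 → 4102 → 2051 → 6154 → 3077 → 9232 → 4616 → 2308 → 1154 → 577 → 1732 → 866 → 433 → 1300 → 650 → 325 → 976 → 488 → 244 → 122 → 61 → 184 → 92 → 46 → 23 → 70 → 35 → 106 → 53 → 160 → 80 → 40 → 20 → 10 → 5 → 16 → 8 → 4 → 2 → 1
Total steps = 125

125 steps


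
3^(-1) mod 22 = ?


Use the extended Euclidean algorithm on (22, 3); each row r = 22*s + 3*t:
r=22, s=1, t=0
r=3, s=0, t=1
q=7: r=1, s=1, t=-7   [22*(1) + 3*(-7) = 1]
q=3: r=0, s=-3, t=22   [22*(-3) + 3*(22) = 0]
GCD = 1 with t = -7, so 3*(-7) ≡ 1 (mod 22)
Inverse = -7 mod 22 = 15
Check: 3 * 15 = 45 ≡ 1 (mod 22)

3^(-1) ≡ 15 (mod 22)


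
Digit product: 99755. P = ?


9 × 9 × 7 × 5 × 5 = 14175


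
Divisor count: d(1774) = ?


1774 = 2^1 × 887^1
d(1774) = (1+1) × (1+1) = 4

4 divisors


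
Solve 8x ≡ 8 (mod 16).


GCD(8, 16) = 8 divides 8
Divide: 1x ≡ 1 (mod 2)
x ≡ 1 (mod 2)


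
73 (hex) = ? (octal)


73 (base 16) = 115 (decimal)
115 (decimal) = 163 (base 8)


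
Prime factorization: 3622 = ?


3622 / 2 = 1811
1811 / 1811 = 1
3622 = 2 × 1811


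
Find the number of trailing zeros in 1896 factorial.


floor(1896/5) = 379
floor(1896/25) = 75
floor(1896/125) = 15
floor(1896/625) = 3
Total = 472

472 trailing zeros


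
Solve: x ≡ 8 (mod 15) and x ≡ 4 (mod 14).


M = 15*14 = 210
M1 = M/15 = 14, M2 = M/14 = 15
M1^(-1) mod 15 = 14, M2^(-1) mod 14 = 1
x = 8*14*14 + 4*15*1 = 1628
1628 mod 210 = 158
Check: 158 mod 15 = 8 ✓, 158 mod 14 = 4 ✓

x ≡ 158 (mod 210)


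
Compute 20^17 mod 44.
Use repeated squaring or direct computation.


20^1 mod 44 = 20
20^2 mod 44 = 4
20^3 mod 44 = 36
20^4 mod 44 = 16
20^5 mod 44 = 12
20^6 mod 44 = 20
20^7 mod 44 = 4
20^8 mod 44 = 36
20^9 mod 44 = 16
20^10 mod 44 = 12
20^11 mod 44 = 20
20^12 mod 44 = 4
20^13 mod 44 = 36
20^14 mod 44 = 16
20^15 mod 44 = 12
20^16 mod 44 = 20
20^17 mod 44 = 4


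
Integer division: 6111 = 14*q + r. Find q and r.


6111 = 14 * 436 + 7
Check: 6104 + 7 = 6111

q = 436, r = 7


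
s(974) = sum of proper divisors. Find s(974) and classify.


Proper divisors: 1, 2, 487
Sum = 1 + 2 + 487 = 490
490 < 974 → deficient

s(974) = 490 (deficient)


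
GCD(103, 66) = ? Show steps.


103 = 1 * 66 + 37
66 = 1 * 37 + 29
37 = 1 * 29 + 8
29 = 3 * 8 + 5
8 = 1 * 5 + 3
5 = 1 * 3 + 2
3 = 1 * 2 + 1
2 = 2 * 1 + 0
GCD = 1


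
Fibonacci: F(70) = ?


Sequence: 1, 1, 2, 3, 5, 8, 13, 21, 34, 55, 89, 144, 233, 377, 610, 987, 1597, 2584, 4181, 6765, 10946, 17711, 28657, 46368, 75025, 121393, 196418, 317811, 514229, 832040, 1346269, 2178309, 3524578, 5702887, 9227465, 14930352, 24157817, 39088169, 63245986, 102334155, 165580141, 267914296, 433494437, 701408733, 1134903170, 1836311903, 2971215073, 4807526976, 7778742049, 12586269025, 20365011074, 32951280099, 53316291173, 86267571272, 139583862445, 225851433717, 365435296162, 591286729879, 956722026041, 1548008755920, 2504730781961, 4052739537881, 6557470319842, 10610209857723, 17167680177565, 27777890035288, 44945570212853, 72723460248141, 117669030460994, 190392490709135
F(70) = 190392490709135
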